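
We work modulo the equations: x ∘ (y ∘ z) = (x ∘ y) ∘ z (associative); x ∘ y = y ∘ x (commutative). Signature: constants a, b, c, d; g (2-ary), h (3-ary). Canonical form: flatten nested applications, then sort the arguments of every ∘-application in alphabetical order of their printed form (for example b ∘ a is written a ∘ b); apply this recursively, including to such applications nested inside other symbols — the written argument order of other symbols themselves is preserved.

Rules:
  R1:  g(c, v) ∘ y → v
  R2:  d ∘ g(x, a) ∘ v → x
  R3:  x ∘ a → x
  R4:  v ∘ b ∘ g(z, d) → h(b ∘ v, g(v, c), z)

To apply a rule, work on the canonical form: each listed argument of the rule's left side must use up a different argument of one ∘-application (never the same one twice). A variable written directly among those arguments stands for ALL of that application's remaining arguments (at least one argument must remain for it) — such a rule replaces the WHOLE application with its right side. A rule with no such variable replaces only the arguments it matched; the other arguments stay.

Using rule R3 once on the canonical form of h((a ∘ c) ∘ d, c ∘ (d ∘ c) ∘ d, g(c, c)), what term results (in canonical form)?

Answer: h(c ∘ d, c ∘ c ∘ d ∘ d, g(c, c))

Derivation:
Canonical form:  h(a ∘ c ∘ d, c ∘ c ∘ d ∘ d, g(c, c))
Apply R3:  consuming a;  x := c ∘ d
The extension variable absorbs all remaining arguments, so the whole application is rewritten.
Giving:  h(c ∘ d, c ∘ c ∘ d ∘ d, g(c, c))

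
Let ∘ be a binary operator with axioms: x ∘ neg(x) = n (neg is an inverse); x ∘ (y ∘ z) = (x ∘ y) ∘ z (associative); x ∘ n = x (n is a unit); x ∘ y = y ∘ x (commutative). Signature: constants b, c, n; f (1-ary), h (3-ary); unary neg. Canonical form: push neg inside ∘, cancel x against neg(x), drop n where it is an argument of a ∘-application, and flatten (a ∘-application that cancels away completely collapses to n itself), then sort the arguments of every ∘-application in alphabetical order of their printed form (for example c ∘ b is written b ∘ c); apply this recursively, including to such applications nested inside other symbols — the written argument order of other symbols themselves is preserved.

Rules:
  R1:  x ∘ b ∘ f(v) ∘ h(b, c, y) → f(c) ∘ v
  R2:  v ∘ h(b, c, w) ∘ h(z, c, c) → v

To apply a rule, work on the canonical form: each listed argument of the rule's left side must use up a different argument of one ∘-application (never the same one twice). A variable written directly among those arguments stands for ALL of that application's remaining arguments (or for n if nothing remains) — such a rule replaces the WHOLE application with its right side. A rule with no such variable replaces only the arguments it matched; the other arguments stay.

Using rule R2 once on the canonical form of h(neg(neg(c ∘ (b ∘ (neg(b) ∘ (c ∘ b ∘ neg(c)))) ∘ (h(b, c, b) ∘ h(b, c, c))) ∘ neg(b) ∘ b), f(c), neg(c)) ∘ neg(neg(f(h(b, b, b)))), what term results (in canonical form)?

Canonical form:  f(h(b, b, b)) ∘ h(b ∘ c ∘ h(b, c, b) ∘ h(b, c, c), f(c), neg(c))
Match R2:  consume h(b, c, b), h(b, c, c);  v := b ∘ c, w := b, z := b
Every leftover argument binds to the variable; the entire application is replaced.
Giving:  f(h(b, b, b)) ∘ h(b ∘ c, f(c), neg(c))

Answer: f(h(b, b, b)) ∘ h(b ∘ c, f(c), neg(c))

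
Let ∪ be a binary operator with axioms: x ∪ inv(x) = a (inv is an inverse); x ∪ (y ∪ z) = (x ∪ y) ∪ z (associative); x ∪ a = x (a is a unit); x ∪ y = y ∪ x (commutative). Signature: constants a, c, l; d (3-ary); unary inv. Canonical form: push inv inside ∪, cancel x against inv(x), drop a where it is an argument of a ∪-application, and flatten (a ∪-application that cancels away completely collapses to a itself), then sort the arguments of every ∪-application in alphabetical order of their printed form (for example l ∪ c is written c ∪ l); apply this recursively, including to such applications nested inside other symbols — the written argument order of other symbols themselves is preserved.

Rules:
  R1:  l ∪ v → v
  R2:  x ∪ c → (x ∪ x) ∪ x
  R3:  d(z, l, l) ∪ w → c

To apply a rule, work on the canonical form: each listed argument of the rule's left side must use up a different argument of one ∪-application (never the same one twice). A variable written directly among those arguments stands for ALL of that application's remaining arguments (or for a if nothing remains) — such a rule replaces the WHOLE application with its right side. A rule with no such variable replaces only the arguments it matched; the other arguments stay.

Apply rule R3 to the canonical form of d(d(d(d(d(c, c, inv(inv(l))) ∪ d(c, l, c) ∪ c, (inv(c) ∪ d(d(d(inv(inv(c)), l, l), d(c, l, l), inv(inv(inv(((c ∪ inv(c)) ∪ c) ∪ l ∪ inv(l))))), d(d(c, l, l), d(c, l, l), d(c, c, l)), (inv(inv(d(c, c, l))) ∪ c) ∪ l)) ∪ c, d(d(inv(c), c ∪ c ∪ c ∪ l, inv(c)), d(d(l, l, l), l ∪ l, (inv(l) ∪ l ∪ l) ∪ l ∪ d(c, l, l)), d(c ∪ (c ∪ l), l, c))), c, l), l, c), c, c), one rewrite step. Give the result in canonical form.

Canonical form:  d(d(d(d(c ∪ d(c, c, l) ∪ d(c, l, c), d(d(d(c, l, l), d(c, l, l), inv(c)), d(d(c, l, l), d(c, l, l), d(c, c, l)), c ∪ d(c, c, l) ∪ l), d(d(inv(c), c ∪ c ∪ c ∪ l, inv(c)), d(d(l, l, l), l ∪ l, d(c, l, l) ∪ l ∪ l), d(c ∪ c ∪ l, l, c))), c, l), l, c), c, c)
R3 matches:  uses d(c, l, l);  w := l ∪ l, z := c
Every leftover argument binds to the variable; the entire application is replaced.
Result:  d(d(d(d(c ∪ d(c, c, l) ∪ d(c, l, c), d(d(d(c, l, l), d(c, l, l), inv(c)), d(d(c, l, l), d(c, l, l), d(c, c, l)), c ∪ d(c, c, l) ∪ l), d(d(inv(c), c ∪ c ∪ c ∪ l, inv(c)), d(d(l, l, l), l ∪ l, c), d(c ∪ c ∪ l, l, c))), c, l), l, c), c, c)

Answer: d(d(d(d(c ∪ d(c, c, l) ∪ d(c, l, c), d(d(d(c, l, l), d(c, l, l), inv(c)), d(d(c, l, l), d(c, l, l), d(c, c, l)), c ∪ d(c, c, l) ∪ l), d(d(inv(c), c ∪ c ∪ c ∪ l, inv(c)), d(d(l, l, l), l ∪ l, c), d(c ∪ c ∪ l, l, c))), c, l), l, c), c, c)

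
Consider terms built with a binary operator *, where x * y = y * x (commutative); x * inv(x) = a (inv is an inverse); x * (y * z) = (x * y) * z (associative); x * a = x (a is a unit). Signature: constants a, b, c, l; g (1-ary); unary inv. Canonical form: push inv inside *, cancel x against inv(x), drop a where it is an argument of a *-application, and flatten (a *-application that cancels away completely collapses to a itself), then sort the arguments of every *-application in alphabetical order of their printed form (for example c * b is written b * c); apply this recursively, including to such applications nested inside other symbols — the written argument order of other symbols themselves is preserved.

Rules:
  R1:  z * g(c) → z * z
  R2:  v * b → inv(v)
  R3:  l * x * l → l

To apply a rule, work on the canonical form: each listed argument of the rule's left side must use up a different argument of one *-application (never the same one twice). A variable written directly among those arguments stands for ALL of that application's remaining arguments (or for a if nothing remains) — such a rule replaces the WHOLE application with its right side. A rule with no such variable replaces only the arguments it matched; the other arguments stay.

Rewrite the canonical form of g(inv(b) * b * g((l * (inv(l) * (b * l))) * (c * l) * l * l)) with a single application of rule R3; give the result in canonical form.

Answer: g(g(l))

Derivation:
Canonical form:  g(g(b * c * l * l * l * l))
R3 matches:  uses l, l;  x := b * c * l * l
Every leftover argument binds to the variable; the entire application is replaced.
New term:  g(g(l))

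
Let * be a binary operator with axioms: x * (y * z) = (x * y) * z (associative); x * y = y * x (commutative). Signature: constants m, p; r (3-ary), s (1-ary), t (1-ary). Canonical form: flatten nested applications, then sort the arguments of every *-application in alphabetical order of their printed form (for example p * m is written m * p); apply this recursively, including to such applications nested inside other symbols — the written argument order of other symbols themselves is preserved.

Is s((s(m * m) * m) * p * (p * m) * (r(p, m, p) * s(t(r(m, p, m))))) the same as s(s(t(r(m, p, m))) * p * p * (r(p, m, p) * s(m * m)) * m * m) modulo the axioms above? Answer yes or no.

Answer: yes — both canonical forms are s(m * m * p * p * r(p, m, p) * s(m * m) * s(t(r(m, p, m))))

Derivation:
Left:  s((s(m * m) * m) * p * (p * m) * (r(p, m, p) * s(t(r(m, p, m)))))
  Descend into:  (s(m * m) * m) * p * (p * m) * (r(p, m, p) * s(t(r(m, p, m))))
  Merge nested applications:  s(m * m) * m * p * p * m * r(p, m, p) * s(t(r(m, p, m)))
  Sort:  m * m * p * p * r(p, m, p) * s(m * m) * s(t(r(m, p, m)))
  Put back:  s(m * m * p * p * r(p, m, p) * s(m * m) * s(t(r(m, p, m))))
Right:  s(s(t(r(m, p, m))) * p * p * (r(p, m, p) * s(m * m)) * m * m)
  Descend into:  s(t(r(m, p, m))) * p * p * (r(p, m, p) * s(m * m)) * m * m
  Un-nest:  s(t(r(m, p, m))) * p * p * r(p, m, p) * s(m * m) * m * m
  Order the arguments:  m * m * p * p * r(p, m, p) * s(m * m) * s(t(r(m, p, m)))
  Rebuild:  s(m * m * p * p * r(p, m, p) * s(m * m) * s(t(r(m, p, m))))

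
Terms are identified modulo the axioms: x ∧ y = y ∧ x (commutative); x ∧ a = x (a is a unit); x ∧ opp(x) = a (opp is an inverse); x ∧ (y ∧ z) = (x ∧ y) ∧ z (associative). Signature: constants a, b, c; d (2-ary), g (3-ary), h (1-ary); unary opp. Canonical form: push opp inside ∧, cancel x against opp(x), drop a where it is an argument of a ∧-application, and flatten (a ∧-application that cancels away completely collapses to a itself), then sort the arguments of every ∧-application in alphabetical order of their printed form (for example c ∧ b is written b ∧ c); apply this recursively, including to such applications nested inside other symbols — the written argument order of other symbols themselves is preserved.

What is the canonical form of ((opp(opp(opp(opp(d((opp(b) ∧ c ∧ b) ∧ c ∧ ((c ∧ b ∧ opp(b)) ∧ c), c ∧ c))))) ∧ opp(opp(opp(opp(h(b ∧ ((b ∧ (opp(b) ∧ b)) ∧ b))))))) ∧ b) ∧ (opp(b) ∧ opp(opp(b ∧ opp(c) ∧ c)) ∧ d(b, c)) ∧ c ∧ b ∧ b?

Answer: b ∧ b ∧ b ∧ c ∧ d(b, c) ∧ d(c ∧ c ∧ c ∧ c, c ∧ c) ∧ h(b ∧ b ∧ b)

Derivation:
Push opp inside:  distribute opp over ∧ and collapse double opp
Collect:  d(c ∧ c ∧ c ∧ c, c ∧ c) ∧ h(b ∧ b ∧ b) ∧ b ∧ b ∧ b ∧ c ∧ d(b, c)
Sort:  b ∧ b ∧ b ∧ c ∧ d(b, c) ∧ d(c ∧ c ∧ c ∧ c, c ∧ c) ∧ h(b ∧ b ∧ b)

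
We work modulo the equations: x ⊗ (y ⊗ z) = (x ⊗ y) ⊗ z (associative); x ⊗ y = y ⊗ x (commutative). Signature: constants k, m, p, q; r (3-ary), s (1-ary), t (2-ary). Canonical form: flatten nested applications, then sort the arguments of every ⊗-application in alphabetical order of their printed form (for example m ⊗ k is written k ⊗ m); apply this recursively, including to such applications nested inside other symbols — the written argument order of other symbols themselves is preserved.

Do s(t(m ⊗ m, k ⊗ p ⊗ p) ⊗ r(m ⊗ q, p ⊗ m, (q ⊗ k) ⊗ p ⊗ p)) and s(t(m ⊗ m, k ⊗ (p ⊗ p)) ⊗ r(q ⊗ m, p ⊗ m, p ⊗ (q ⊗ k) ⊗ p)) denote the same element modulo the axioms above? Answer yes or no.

Left:  s(t(m ⊗ m, k ⊗ p ⊗ p) ⊗ r(m ⊗ q, p ⊗ m, (q ⊗ k) ⊗ p ⊗ p))
  Work inside:  t(m ⊗ m, k ⊗ p ⊗ p) ⊗ r(m ⊗ q, p ⊗ m, (q ⊗ k) ⊗ p ⊗ p)
  Simplify inside:  r(m ⊗ q, p ⊗ m, (q ⊗ k) ⊗ p ⊗ p)  →  r(m ⊗ q, m ⊗ p, k ⊗ p ⊗ p ⊗ q)
  Sort:  r(m ⊗ q, m ⊗ p, k ⊗ p ⊗ p ⊗ q) ⊗ t(m ⊗ m, k ⊗ p ⊗ p)
  Rebuild:  s(r(m ⊗ q, m ⊗ p, k ⊗ p ⊗ p ⊗ q) ⊗ t(m ⊗ m, k ⊗ p ⊗ p))
Right:  s(t(m ⊗ m, k ⊗ (p ⊗ p)) ⊗ r(q ⊗ m, p ⊗ m, p ⊗ (q ⊗ k) ⊗ p))
  Descend into:  t(m ⊗ m, k ⊗ (p ⊗ p)) ⊗ r(q ⊗ m, p ⊗ m, p ⊗ (q ⊗ k) ⊗ p)
  Inside:  t(m ⊗ m, k ⊗ (p ⊗ p))  →  t(m ⊗ m, k ⊗ p ⊗ p)
  Canonicalize subterm:  r(q ⊗ m, p ⊗ m, p ⊗ (q ⊗ k) ⊗ p)  →  r(m ⊗ q, m ⊗ p, k ⊗ p ⊗ p ⊗ q)
  Order the arguments:  r(m ⊗ q, m ⊗ p, k ⊗ p ⊗ p ⊗ q) ⊗ t(m ⊗ m, k ⊗ p ⊗ p)
  Reassemble:  s(r(m ⊗ q, m ⊗ p, k ⊗ p ⊗ p ⊗ q) ⊗ t(m ⊗ m, k ⊗ p ⊗ p))

Answer: yes — both canonical forms are s(r(m ⊗ q, m ⊗ p, k ⊗ p ⊗ p ⊗ q) ⊗ t(m ⊗ m, k ⊗ p ⊗ p))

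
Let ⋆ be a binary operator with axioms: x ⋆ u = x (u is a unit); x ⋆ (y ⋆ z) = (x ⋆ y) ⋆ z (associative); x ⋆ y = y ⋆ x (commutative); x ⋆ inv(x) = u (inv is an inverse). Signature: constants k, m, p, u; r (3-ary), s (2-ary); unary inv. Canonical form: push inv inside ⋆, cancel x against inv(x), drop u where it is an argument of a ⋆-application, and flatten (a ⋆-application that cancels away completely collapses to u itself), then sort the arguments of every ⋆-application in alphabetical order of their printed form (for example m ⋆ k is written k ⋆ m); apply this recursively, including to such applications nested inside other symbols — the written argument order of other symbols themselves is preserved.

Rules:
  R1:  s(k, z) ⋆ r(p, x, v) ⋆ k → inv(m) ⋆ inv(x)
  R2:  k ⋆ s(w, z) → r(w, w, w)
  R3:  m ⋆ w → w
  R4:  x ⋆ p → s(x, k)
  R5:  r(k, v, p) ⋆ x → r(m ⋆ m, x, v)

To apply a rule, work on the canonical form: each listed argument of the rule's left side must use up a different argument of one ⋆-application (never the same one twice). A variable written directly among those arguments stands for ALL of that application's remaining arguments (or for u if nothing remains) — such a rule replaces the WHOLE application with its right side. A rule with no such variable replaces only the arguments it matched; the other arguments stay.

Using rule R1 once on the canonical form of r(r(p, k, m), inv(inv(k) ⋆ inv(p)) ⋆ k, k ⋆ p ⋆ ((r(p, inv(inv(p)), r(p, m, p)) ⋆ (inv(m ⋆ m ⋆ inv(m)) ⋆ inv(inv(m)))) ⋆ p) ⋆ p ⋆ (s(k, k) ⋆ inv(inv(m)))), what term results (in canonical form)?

Answer: r(r(p, k, m), k ⋆ k ⋆ p, p ⋆ p)

Derivation:
Canonical form:  r(r(p, k, m), k ⋆ k ⋆ p, k ⋆ m ⋆ p ⋆ p ⋆ p ⋆ r(p, p, r(p, m, p)) ⋆ s(k, k))
Match R1:  consume k, r(p, p, r(p, m, p)), s(k, k);  v := r(p, m, p), x := p, z := k
Giving:  r(r(p, k, m), k ⋆ k ⋆ p, p ⋆ p)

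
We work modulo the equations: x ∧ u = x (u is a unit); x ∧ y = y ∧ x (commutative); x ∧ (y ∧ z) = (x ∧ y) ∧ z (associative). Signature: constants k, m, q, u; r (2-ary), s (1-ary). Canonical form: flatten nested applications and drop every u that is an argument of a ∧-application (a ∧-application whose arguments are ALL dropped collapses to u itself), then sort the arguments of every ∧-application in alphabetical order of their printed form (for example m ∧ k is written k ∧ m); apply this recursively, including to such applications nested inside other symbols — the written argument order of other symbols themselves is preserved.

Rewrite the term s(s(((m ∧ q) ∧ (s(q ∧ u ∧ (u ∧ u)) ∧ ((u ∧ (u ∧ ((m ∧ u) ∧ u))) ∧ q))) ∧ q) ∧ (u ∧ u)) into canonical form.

Answer: s(s(m ∧ m ∧ q ∧ q ∧ q ∧ s(q)))

Derivation:
Descend into:  s(((m ∧ q) ∧ (s(q ∧ u ∧ (u ∧ u)) ∧ ((u ∧ (u ∧ ((m ∧ u) ∧ u))) ∧ q))) ∧ q) ∧ (u ∧ u)
Flatten:  s(((m ∧ q) ∧ (s(q ∧ u ∧ (u ∧ u)) ∧ ((u ∧ (u ∧ ((m ∧ u) ∧ u))) ∧ q))) ∧ q) ∧ u ∧ u
Canonicalize subterm:  s(((m ∧ q) ∧ (s(q ∧ u ∧ (u ∧ u)) ∧ ((u ∧ (u ∧ ((m ∧ u) ∧ u))) ∧ q))) ∧ q)  →  s(m ∧ m ∧ q ∧ q ∧ q ∧ s(q))
Units out:  drop u (×2)
Sort arguments:  s(m ∧ m ∧ q ∧ q ∧ q ∧ s(q))
Reassemble:  s(s(m ∧ m ∧ q ∧ q ∧ q ∧ s(q)))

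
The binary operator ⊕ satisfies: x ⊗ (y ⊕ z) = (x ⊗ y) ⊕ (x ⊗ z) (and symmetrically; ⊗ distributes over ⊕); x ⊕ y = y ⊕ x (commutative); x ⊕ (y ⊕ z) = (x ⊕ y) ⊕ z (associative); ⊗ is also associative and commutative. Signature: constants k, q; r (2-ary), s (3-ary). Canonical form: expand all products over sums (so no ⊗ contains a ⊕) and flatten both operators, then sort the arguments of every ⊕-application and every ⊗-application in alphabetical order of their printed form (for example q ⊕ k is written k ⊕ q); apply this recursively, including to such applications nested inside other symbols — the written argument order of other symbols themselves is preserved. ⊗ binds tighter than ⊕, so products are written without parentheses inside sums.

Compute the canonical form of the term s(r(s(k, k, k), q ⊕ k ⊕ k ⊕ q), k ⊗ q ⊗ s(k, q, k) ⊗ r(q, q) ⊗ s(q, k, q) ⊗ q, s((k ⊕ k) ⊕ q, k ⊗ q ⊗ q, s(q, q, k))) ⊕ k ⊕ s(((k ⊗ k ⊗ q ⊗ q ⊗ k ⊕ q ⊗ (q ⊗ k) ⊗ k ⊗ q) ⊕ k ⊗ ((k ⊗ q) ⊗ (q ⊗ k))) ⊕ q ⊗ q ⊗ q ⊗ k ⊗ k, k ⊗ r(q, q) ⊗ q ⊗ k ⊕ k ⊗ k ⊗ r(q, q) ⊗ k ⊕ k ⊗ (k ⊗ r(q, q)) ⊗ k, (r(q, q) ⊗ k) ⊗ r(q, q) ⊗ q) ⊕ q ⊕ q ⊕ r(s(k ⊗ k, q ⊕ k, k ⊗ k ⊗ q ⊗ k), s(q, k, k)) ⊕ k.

Un-nest:  s(r(s(k, k, k), k ⊕ k ⊕ q ⊕ q), k ⊗ q ⊗ q ⊗ r(q, q) ⊗ s(k, q, k) ⊗ s(q, k, q), s(k ⊕ k ⊕ q, k ⊗ q ⊗ q, s(q, q, k))) ⊕ k ⊕ s(k ⊗ k ⊗ k ⊗ q ⊗ q ⊕ k ⊗ k ⊗ k ⊗ q ⊗ q ⊕ k ⊗ k ⊗ q ⊗ q ⊗ q ⊕ k ⊗ k ⊗ q ⊗ q ⊗ q, k ⊗ k ⊗ k ⊗ r(q, q) ⊕ k ⊗ k ⊗ k ⊗ r(q, q) ⊕ k ⊗ k ⊗ q ⊗ r(q, q), k ⊗ q ⊗ r(q, q) ⊗ r(q, q)) ⊕ q ⊕ q ⊕ r(s(k ⊗ k, k ⊕ q, k ⊗ k ⊗ k ⊗ q), s(q, k, k)) ⊕ k
Sort:  k ⊕ k ⊕ q ⊕ q ⊕ r(s(k ⊗ k, k ⊕ q, k ⊗ k ⊗ k ⊗ q), s(q, k, k)) ⊕ s(k ⊗ k ⊗ k ⊗ q ⊗ q ⊕ k ⊗ k ⊗ k ⊗ q ⊗ q ⊕ k ⊗ k ⊗ q ⊗ q ⊗ q ⊕ k ⊗ k ⊗ q ⊗ q ⊗ q, k ⊗ k ⊗ k ⊗ r(q, q) ⊕ k ⊗ k ⊗ k ⊗ r(q, q) ⊕ k ⊗ k ⊗ q ⊗ r(q, q), k ⊗ q ⊗ r(q, q) ⊗ r(q, q)) ⊕ s(r(s(k, k, k), k ⊕ k ⊕ q ⊕ q), k ⊗ q ⊗ q ⊗ r(q, q) ⊗ s(k, q, k) ⊗ s(q, k, q), s(k ⊕ k ⊕ q, k ⊗ q ⊗ q, s(q, q, k)))

Answer: k ⊕ k ⊕ q ⊕ q ⊕ r(s(k ⊗ k, k ⊕ q, k ⊗ k ⊗ k ⊗ q), s(q, k, k)) ⊕ s(k ⊗ k ⊗ k ⊗ q ⊗ q ⊕ k ⊗ k ⊗ k ⊗ q ⊗ q ⊕ k ⊗ k ⊗ q ⊗ q ⊗ q ⊕ k ⊗ k ⊗ q ⊗ q ⊗ q, k ⊗ k ⊗ k ⊗ r(q, q) ⊕ k ⊗ k ⊗ k ⊗ r(q, q) ⊕ k ⊗ k ⊗ q ⊗ r(q, q), k ⊗ q ⊗ r(q, q) ⊗ r(q, q)) ⊕ s(r(s(k, k, k), k ⊕ k ⊕ q ⊕ q), k ⊗ q ⊗ q ⊗ r(q, q) ⊗ s(k, q, k) ⊗ s(q, k, q), s(k ⊕ k ⊕ q, k ⊗ q ⊗ q, s(q, q, k)))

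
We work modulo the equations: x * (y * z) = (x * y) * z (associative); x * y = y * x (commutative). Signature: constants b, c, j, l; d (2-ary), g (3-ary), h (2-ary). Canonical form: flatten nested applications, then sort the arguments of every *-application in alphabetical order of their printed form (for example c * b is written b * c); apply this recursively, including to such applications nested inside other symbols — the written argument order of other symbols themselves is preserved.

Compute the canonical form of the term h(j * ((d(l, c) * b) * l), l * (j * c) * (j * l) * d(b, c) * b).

Focus inside:  l * (j * c) * (j * l) * d(b, c) * b
Merge nested applications:  l * j * c * j * l * d(b, c) * b
Sort arguments:  b * c * d(b, c) * j * j * l * l
Reassemble:  h(b * d(l, c) * j * l, b * c * d(b, c) * j * j * l * l)

Answer: h(b * d(l, c) * j * l, b * c * d(b, c) * j * j * l * l)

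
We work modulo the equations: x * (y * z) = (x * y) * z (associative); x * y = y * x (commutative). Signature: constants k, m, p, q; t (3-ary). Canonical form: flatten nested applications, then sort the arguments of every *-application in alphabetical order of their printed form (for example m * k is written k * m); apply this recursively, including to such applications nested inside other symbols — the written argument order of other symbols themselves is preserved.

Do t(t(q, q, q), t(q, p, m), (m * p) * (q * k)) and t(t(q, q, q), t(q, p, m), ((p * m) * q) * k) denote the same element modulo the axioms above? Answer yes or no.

Left:  t(t(q, q, q), t(q, p, m), (m * p) * (q * k))
  Descend into:  (m * p) * (q * k)
  Merge nested applications:  m * p * q * k
  Sort:  k * m * p * q
  Reassemble:  t(t(q, q, q), t(q, p, m), k * m * p * q)
Right:  t(t(q, q, q), t(q, p, m), ((p * m) * q) * k)
  Work inside:  ((p * m) * q) * k
  Flatten:  p * m * q * k
  Order the arguments:  k * m * p * q
  Rebuild:  t(t(q, q, q), t(q, p, m), k * m * p * q)

Answer: yes — both canonical forms are t(t(q, q, q), t(q, p, m), k * m * p * q)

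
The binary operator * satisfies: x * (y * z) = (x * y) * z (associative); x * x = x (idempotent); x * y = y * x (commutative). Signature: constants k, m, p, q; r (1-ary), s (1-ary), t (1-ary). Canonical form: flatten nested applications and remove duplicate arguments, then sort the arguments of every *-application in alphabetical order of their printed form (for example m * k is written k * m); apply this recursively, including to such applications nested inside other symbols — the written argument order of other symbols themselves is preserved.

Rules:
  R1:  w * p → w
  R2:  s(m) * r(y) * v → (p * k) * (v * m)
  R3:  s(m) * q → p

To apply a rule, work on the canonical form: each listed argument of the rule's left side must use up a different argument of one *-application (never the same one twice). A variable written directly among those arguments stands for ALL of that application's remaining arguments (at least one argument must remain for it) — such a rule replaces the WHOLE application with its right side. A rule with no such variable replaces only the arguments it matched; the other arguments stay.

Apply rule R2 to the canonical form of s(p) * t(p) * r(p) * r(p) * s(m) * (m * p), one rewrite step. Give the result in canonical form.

Answer: k * m * p * s(p) * t(p)

Derivation:
Canonical form:  m * p * r(p) * s(m) * s(p) * t(p)
Apply R2:  consuming r(p), s(m);  v := m * p * s(p) * t(p), y := p
The extension variable absorbs all remaining arguments, so the whole application is rewritten.
New term:  k * m * p * s(p) * t(p)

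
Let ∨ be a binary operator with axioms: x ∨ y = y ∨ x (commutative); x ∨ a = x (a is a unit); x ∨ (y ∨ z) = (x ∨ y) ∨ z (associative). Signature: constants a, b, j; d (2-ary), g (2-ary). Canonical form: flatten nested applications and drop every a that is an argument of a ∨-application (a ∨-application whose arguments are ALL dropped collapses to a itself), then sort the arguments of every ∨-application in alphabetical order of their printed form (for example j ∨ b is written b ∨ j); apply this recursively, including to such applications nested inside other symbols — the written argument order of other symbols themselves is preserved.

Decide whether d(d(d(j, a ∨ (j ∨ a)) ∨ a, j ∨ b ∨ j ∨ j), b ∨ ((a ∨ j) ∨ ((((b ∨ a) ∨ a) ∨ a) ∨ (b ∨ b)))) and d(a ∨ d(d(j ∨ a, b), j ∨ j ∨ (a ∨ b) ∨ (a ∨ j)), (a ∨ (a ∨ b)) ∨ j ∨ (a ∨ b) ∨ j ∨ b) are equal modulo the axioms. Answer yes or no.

Left:  d(d(d(j, a ∨ (j ∨ a)) ∨ a, j ∨ b ∨ j ∨ j), b ∨ ((a ∨ j) ∨ ((((b ∨ a) ∨ a) ∨ a) ∨ (b ∨ b))))
  Work inside:  b ∨ ((a ∨ j) ∨ ((((b ∨ a) ∨ a) ∨ a) ∨ (b ∨ b)))
  Un-nest:  b ∨ a ∨ j ∨ b ∨ a ∨ a ∨ a ∨ b ∨ b
  Drop the unit:  drop a (×4)
  Sort arguments:  b ∨ b ∨ b ∨ b ∨ j
  Rebuild:  d(d(d(j, j), b ∨ j ∨ j ∨ j), b ∨ b ∨ b ∨ b ∨ j)
Right:  d(a ∨ d(d(j ∨ a, b), j ∨ j ∨ (a ∨ b) ∨ (a ∨ j)), (a ∨ (a ∨ b)) ∨ j ∨ (a ∨ b) ∨ j ∨ b)
  Focus inside:  a ∨ d(d(j ∨ a, b), j ∨ j ∨ (a ∨ b) ∨ (a ∨ j))
  Simplify inside:  d(d(j ∨ a, b), j ∨ j ∨ (a ∨ b) ∨ (a ∨ j))  →  d(d(j, b), b ∨ j ∨ j ∨ j)
  Units out:  drop a
  Sort arguments:  d(d(j, b), b ∨ j ∨ j ∨ j)
  Reassemble:  d(d(d(j, b), b ∨ j ∨ j ∨ j), b ∨ b ∨ b ∨ j ∨ j)

Answer: no — d(d(d(j, j), b ∨ j ∨ j ∨ j), b ∨ b ∨ b ∨ b ∨ j) vs d(d(d(j, b), b ∨ j ∨ j ∨ j), b ∨ b ∨ b ∨ j ∨ j)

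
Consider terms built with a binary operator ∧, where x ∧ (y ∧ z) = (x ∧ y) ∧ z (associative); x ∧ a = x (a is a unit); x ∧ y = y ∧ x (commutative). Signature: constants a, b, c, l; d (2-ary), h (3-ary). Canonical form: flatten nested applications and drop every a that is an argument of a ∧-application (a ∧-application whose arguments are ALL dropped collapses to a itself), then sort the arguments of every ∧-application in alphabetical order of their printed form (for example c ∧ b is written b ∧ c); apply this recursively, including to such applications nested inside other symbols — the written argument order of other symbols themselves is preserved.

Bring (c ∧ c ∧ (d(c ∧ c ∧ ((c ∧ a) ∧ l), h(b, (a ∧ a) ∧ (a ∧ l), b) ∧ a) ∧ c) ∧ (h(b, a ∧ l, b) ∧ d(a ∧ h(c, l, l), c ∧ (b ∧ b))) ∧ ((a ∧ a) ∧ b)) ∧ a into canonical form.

Merge nested applications:  c ∧ c ∧ d(c ∧ c ∧ ((c ∧ a) ∧ l), h(b, (a ∧ a) ∧ (a ∧ l), b) ∧ a) ∧ c ∧ h(b, a ∧ l, b) ∧ d(a ∧ h(c, l, l), c ∧ (b ∧ b)) ∧ a ∧ a ∧ b ∧ a
Canonicalize subterm:  d(c ∧ c ∧ ((c ∧ a) ∧ l), h(b, (a ∧ a) ∧ (a ∧ l), b) ∧ a)  →  d(c ∧ c ∧ c ∧ l, h(b, l, b))
Inside:  h(b, a ∧ l, b)  →  h(b, l, b)
Canonicalize subterm:  d(a ∧ h(c, l, l), c ∧ (b ∧ b))  →  d(h(c, l, l), b ∧ b ∧ c)
Unit:  drop a (×3)
Sort arguments:  b ∧ c ∧ c ∧ c ∧ d(c ∧ c ∧ c ∧ l, h(b, l, b)) ∧ d(h(c, l, l), b ∧ b ∧ c) ∧ h(b, l, b)

Answer: b ∧ c ∧ c ∧ c ∧ d(c ∧ c ∧ c ∧ l, h(b, l, b)) ∧ d(h(c, l, l), b ∧ b ∧ c) ∧ h(b, l, b)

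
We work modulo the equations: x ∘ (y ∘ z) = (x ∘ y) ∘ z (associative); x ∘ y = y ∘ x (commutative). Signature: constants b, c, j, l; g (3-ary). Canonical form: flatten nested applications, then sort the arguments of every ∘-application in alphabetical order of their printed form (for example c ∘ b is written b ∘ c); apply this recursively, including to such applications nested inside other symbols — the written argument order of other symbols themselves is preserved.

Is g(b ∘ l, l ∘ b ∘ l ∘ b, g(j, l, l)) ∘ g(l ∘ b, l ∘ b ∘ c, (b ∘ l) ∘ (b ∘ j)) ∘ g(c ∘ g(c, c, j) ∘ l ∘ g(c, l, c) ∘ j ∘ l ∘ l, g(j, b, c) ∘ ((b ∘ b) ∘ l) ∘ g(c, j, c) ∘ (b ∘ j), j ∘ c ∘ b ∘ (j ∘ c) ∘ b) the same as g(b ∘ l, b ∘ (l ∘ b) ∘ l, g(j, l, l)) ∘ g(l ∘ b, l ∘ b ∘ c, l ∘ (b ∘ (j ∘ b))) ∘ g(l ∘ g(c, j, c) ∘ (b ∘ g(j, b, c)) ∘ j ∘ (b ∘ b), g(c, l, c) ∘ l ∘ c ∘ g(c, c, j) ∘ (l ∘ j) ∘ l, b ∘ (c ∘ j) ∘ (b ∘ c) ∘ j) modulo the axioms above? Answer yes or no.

Left:  g(b ∘ l, l ∘ b ∘ l ∘ b, g(j, l, l)) ∘ g(l ∘ b, l ∘ b ∘ c, (b ∘ l) ∘ (b ∘ j)) ∘ g(c ∘ g(c, c, j) ∘ l ∘ g(c, l, c) ∘ j ∘ l ∘ l, g(j, b, c) ∘ ((b ∘ b) ∘ l) ∘ g(c, j, c) ∘ (b ∘ j), j ∘ c ∘ b ∘ (j ∘ c) ∘ b)
  Inside:  g(b ∘ l, l ∘ b ∘ l ∘ b, g(j, l, l))  →  g(b ∘ l, b ∘ b ∘ l ∘ l, g(j, l, l))
  Simplify inside:  g(l ∘ b, l ∘ b ∘ c, (b ∘ l) ∘ (b ∘ j))  →  g(b ∘ l, b ∘ c ∘ l, b ∘ b ∘ j ∘ l)
  Inside:  g(c ∘ g(c, c, j) ∘ l ∘ g(c, l, c) ∘ j ∘ l ∘ l, g(j, b, c) ∘ ((b ∘ b) ∘ l) ∘ g(c, j, c) ∘ (b ∘ j), j ∘ c ∘ b ∘ (j ∘ c) ∘ b)  →  g(c ∘ g(c, c, j) ∘ g(c, l, c) ∘ j ∘ l ∘ l ∘ l, b ∘ b ∘ b ∘ g(c, j, c) ∘ g(j, b, c) ∘ j ∘ l, b ∘ b ∘ c ∘ c ∘ j ∘ j)
  Order the arguments:  g(b ∘ l, b ∘ b ∘ l ∘ l, g(j, l, l)) ∘ g(b ∘ l, b ∘ c ∘ l, b ∘ b ∘ j ∘ l) ∘ g(c ∘ g(c, c, j) ∘ g(c, l, c) ∘ j ∘ l ∘ l ∘ l, b ∘ b ∘ b ∘ g(c, j, c) ∘ g(j, b, c) ∘ j ∘ l, b ∘ b ∘ c ∘ c ∘ j ∘ j)
Right:  g(b ∘ l, b ∘ (l ∘ b) ∘ l, g(j, l, l)) ∘ g(l ∘ b, l ∘ b ∘ c, l ∘ (b ∘ (j ∘ b))) ∘ g(l ∘ g(c, j, c) ∘ (b ∘ g(j, b, c)) ∘ j ∘ (b ∘ b), g(c, l, c) ∘ l ∘ c ∘ g(c, c, j) ∘ (l ∘ j) ∘ l, b ∘ (c ∘ j) ∘ (b ∘ c) ∘ j)
  Canonicalize subterm:  g(b ∘ l, b ∘ (l ∘ b) ∘ l, g(j, l, l))  →  g(b ∘ l, b ∘ b ∘ l ∘ l, g(j, l, l))
  Canonicalize subterm:  g(l ∘ b, l ∘ b ∘ c, l ∘ (b ∘ (j ∘ b)))  →  g(b ∘ l, b ∘ c ∘ l, b ∘ b ∘ j ∘ l)
  Simplify inside:  g(l ∘ g(c, j, c) ∘ (b ∘ g(j, b, c)) ∘ j ∘ (b ∘ b), g(c, l, c) ∘ l ∘ c ∘ g(c, c, j) ∘ (l ∘ j) ∘ l, b ∘ (c ∘ j) ∘ (b ∘ c) ∘ j)  →  g(b ∘ b ∘ b ∘ g(c, j, c) ∘ g(j, b, c) ∘ j ∘ l, c ∘ g(c, c, j) ∘ g(c, l, c) ∘ j ∘ l ∘ l ∘ l, b ∘ b ∘ c ∘ c ∘ j ∘ j)
  Sort arguments:  g(b ∘ b ∘ b ∘ g(c, j, c) ∘ g(j, b, c) ∘ j ∘ l, c ∘ g(c, c, j) ∘ g(c, l, c) ∘ j ∘ l ∘ l ∘ l, b ∘ b ∘ c ∘ c ∘ j ∘ j) ∘ g(b ∘ l, b ∘ b ∘ l ∘ l, g(j, l, l)) ∘ g(b ∘ l, b ∘ c ∘ l, b ∘ b ∘ j ∘ l)

Answer: no — g(b ∘ l, b ∘ b ∘ l ∘ l, g(j, l, l)) ∘ g(b ∘ l, b ∘ c ∘ l, b ∘ b ∘ j ∘ l) ∘ g(c ∘ g(c, c, j) ∘ g(c, l, c) ∘ j ∘ l ∘ l ∘ l, b ∘ b ∘ b ∘ g(c, j, c) ∘ g(j, b, c) ∘ j ∘ l, b ∘ b ∘ c ∘ c ∘ j ∘ j) vs g(b ∘ b ∘ b ∘ g(c, j, c) ∘ g(j, b, c) ∘ j ∘ l, c ∘ g(c, c, j) ∘ g(c, l, c) ∘ j ∘ l ∘ l ∘ l, b ∘ b ∘ c ∘ c ∘ j ∘ j) ∘ g(b ∘ l, b ∘ b ∘ l ∘ l, g(j, l, l)) ∘ g(b ∘ l, b ∘ c ∘ l, b ∘ b ∘ j ∘ l)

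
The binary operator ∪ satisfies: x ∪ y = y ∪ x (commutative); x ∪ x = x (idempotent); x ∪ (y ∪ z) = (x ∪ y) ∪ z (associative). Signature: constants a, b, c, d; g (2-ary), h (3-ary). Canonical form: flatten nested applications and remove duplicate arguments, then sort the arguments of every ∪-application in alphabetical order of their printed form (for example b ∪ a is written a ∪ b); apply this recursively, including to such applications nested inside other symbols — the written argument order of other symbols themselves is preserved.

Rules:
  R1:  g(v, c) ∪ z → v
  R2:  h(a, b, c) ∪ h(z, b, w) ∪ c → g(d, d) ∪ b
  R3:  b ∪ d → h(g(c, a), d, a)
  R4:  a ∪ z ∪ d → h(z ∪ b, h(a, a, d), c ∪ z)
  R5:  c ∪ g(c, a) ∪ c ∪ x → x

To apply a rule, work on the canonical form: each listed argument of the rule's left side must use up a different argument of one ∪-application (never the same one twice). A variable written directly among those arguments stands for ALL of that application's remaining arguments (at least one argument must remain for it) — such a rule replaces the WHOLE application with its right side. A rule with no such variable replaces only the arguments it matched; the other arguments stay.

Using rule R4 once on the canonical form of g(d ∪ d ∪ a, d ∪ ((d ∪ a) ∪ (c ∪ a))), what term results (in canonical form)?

Canonical form:  g(a ∪ d, a ∪ c ∪ d)
R4 matches:  uses a, d;  z := c
The extension variable absorbs all remaining arguments, so the whole application is rewritten.
New term:  g(a ∪ d, h(b ∪ c, h(a, a, d), c))

Answer: g(a ∪ d, h(b ∪ c, h(a, a, d), c))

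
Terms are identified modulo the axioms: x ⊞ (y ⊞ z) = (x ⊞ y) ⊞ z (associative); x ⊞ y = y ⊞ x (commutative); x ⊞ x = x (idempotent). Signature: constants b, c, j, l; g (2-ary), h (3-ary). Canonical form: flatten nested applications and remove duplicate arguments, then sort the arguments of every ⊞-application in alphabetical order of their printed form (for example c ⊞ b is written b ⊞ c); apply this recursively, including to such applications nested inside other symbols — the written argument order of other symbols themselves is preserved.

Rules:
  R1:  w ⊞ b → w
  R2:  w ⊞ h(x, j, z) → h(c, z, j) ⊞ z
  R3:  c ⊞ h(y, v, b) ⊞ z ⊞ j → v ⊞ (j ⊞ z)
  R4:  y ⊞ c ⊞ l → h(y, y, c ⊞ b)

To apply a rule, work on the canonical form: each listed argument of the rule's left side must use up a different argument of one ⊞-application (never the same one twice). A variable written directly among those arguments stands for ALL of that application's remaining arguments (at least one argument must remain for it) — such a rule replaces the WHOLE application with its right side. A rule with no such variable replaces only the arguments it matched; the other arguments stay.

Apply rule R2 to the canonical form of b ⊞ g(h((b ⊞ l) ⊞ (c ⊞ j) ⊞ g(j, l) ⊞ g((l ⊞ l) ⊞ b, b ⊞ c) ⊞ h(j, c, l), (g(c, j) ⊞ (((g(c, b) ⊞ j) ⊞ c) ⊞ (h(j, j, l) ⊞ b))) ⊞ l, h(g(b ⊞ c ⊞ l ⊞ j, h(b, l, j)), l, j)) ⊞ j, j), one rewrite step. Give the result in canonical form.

Canonical form:  b ⊞ g(h(b ⊞ c ⊞ g(b ⊞ l, b ⊞ c) ⊞ g(j, l) ⊞ h(j, c, l) ⊞ j ⊞ l, b ⊞ c ⊞ g(c, b) ⊞ g(c, j) ⊞ h(j, j, l) ⊞ j ⊞ l, h(g(b ⊞ c ⊞ j ⊞ l, h(b, l, j)), l, j)) ⊞ j, j)
R2 matches:  uses h(j, j, l);  w := b ⊞ c ⊞ g(c, b) ⊞ g(c, j) ⊞ j ⊞ l, x := j, z := l
The extension variable absorbs all remaining arguments, so the whole application is rewritten.
Giving:  b ⊞ g(h(b ⊞ c ⊞ g(b ⊞ l, b ⊞ c) ⊞ g(j, l) ⊞ h(j, c, l) ⊞ j ⊞ l, h(c, l, j) ⊞ l, h(g(b ⊞ c ⊞ j ⊞ l, h(b, l, j)), l, j)) ⊞ j, j)

Answer: b ⊞ g(h(b ⊞ c ⊞ g(b ⊞ l, b ⊞ c) ⊞ g(j, l) ⊞ h(j, c, l) ⊞ j ⊞ l, h(c, l, j) ⊞ l, h(g(b ⊞ c ⊞ j ⊞ l, h(b, l, j)), l, j)) ⊞ j, j)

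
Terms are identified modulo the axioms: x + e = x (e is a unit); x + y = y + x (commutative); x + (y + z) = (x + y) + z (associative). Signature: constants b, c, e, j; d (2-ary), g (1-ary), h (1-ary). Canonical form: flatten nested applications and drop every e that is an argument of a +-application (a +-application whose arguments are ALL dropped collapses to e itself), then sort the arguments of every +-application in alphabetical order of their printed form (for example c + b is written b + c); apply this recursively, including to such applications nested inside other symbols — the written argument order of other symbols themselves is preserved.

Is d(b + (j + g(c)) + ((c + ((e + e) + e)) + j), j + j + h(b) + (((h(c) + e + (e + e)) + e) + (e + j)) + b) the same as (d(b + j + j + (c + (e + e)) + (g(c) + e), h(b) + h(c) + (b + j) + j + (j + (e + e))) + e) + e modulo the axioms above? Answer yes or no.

Left:  d(b + (j + g(c)) + ((c + ((e + e) + e)) + j), j + j + h(b) + (((h(c) + e + (e + e)) + e) + (e + j)) + b)
  Work inside:  j + j + h(b) + (((h(c) + e + (e + e)) + e) + (e + j)) + b
  Merge nested applications:  j + j + h(b) + h(c) + e + e + e + e + e + j + b
  Units out:  drop e (×5)
  Sort:  b + h(b) + h(c) + j + j + j
  Reassemble:  d(b + c + g(c) + j + j, b + h(b) + h(c) + j + j + j)
Right:  (d(b + j + j + (c + (e + e)) + (g(c) + e), h(b) + h(c) + (b + j) + j + (j + (e + e))) + e) + e
  Merge nested applications:  d(b + j + j + (c + (e + e)) + (g(c) + e), h(b) + h(c) + (b + j) + j + (j + (e + e))) + e + e
  Inside:  d(b + j + j + (c + (e + e)) + (g(c) + e), h(b) + h(c) + (b + j) + j + (j + (e + e)))  →  d(b + c + g(c) + j + j, b + h(b) + h(c) + j + j + j)
  Units out:  drop e (×2)
  Order the arguments:  d(b + c + g(c) + j + j, b + h(b) + h(c) + j + j + j)

Answer: yes — both canonical forms are d(b + c + g(c) + j + j, b + h(b) + h(c) + j + j + j)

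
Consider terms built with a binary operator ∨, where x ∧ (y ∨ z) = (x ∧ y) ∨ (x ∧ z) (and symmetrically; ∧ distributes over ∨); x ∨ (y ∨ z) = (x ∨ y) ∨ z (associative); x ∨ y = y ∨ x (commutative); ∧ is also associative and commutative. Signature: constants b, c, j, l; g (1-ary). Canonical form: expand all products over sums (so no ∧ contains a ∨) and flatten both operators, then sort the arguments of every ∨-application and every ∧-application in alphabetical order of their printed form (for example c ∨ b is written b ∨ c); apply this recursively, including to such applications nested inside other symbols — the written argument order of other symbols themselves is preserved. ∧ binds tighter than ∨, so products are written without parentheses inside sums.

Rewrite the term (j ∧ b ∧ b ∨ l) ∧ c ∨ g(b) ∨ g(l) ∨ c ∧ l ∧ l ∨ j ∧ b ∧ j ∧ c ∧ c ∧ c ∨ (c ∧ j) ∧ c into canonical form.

Answer: b ∧ b ∧ c ∧ j ∨ b ∧ c ∧ c ∧ c ∧ j ∧ j ∨ c ∧ c ∧ j ∨ c ∧ l ∨ c ∧ l ∧ l ∨ g(b) ∨ g(l)

Derivation:
Expand products over sums:  b ∧ b ∧ c ∧ j ∨ c ∧ l ∨ g(b) ∨ g(l) ∨ c ∧ l ∧ l ∨ b ∧ c ∧ c ∧ c ∧ j ∧ j ∨ c ∧ c ∧ j
Sort arguments:  b ∧ b ∧ c ∧ j ∨ b ∧ c ∧ c ∧ c ∧ j ∧ j ∨ c ∧ c ∧ j ∨ c ∧ l ∨ c ∧ l ∧ l ∨ g(b) ∨ g(l)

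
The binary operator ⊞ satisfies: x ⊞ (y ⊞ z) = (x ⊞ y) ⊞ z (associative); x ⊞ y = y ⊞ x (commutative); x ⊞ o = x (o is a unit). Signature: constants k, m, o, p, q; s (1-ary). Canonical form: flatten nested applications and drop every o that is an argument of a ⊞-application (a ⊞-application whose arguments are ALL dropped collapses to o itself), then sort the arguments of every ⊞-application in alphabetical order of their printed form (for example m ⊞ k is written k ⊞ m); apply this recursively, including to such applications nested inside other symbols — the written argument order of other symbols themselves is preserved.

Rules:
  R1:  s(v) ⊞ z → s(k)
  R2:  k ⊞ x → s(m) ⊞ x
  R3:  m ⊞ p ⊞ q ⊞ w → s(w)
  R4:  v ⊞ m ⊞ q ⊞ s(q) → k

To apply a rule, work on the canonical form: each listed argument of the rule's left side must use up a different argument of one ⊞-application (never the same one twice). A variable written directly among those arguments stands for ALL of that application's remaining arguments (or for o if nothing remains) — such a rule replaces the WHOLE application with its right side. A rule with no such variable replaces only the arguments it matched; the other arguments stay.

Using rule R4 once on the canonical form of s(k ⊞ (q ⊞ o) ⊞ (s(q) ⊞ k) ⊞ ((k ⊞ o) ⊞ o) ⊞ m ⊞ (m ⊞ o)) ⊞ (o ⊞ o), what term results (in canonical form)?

Canonical form:  s(k ⊞ k ⊞ k ⊞ m ⊞ m ⊞ q ⊞ s(q))
Apply R4:  consuming m, q, s(q);  v := k ⊞ k ⊞ k ⊞ m
The extension variable absorbs all remaining arguments, so the whole application is rewritten.
New term:  s(k)

Answer: s(k)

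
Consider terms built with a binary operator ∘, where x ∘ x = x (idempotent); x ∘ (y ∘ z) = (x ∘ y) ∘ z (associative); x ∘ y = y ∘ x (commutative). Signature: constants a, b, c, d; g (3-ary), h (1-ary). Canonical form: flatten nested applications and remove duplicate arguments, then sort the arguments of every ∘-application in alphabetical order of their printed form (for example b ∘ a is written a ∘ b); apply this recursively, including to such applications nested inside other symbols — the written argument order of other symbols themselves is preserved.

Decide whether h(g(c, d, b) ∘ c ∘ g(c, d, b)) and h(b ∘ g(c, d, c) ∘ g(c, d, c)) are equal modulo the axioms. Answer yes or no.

Left:  h(g(c, d, b) ∘ c ∘ g(c, d, b))
  Descend into:  g(c, d, b) ∘ c ∘ g(c, d, b)
  Deduplicate:  drop duplicate g(c, d, b)
  Sort arguments:  c ∘ g(c, d, b)
  Rebuild:  h(c ∘ g(c, d, b))
Right:  h(b ∘ g(c, d, c) ∘ g(c, d, c))
  Focus inside:  b ∘ g(c, d, c) ∘ g(c, d, c)
  Idempotence:  drop duplicate g(c, d, c)
  Sort:  b ∘ g(c, d, c)
  Reassemble:  h(b ∘ g(c, d, c))

Answer: no — h(c ∘ g(c, d, b)) vs h(b ∘ g(c, d, c))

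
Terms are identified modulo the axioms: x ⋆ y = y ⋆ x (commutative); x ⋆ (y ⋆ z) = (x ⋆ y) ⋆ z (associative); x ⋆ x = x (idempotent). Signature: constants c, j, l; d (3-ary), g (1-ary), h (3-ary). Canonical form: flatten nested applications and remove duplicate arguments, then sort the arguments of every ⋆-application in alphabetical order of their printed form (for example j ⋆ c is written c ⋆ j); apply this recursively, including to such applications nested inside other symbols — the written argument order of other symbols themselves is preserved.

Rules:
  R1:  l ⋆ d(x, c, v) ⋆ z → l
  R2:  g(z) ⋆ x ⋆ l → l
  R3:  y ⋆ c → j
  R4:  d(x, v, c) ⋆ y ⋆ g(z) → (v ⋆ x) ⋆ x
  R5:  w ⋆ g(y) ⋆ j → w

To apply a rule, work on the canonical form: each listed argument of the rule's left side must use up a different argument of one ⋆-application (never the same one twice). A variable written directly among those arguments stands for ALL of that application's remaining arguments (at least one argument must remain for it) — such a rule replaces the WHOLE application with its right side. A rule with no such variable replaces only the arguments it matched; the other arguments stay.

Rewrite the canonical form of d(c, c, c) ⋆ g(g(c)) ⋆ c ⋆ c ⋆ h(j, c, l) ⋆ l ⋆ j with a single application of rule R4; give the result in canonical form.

Answer: c

Derivation:
Canonical form:  c ⋆ d(c, c, c) ⋆ g(g(c)) ⋆ h(j, c, l) ⋆ j ⋆ l
Apply R4:  consuming d(c, c, c), g(g(c));  v := c, x := c, y := c ⋆ h(j, c, l) ⋆ j ⋆ l, z := g(c)
Every leftover argument binds to the variable; the entire application is replaced.
Result:  c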